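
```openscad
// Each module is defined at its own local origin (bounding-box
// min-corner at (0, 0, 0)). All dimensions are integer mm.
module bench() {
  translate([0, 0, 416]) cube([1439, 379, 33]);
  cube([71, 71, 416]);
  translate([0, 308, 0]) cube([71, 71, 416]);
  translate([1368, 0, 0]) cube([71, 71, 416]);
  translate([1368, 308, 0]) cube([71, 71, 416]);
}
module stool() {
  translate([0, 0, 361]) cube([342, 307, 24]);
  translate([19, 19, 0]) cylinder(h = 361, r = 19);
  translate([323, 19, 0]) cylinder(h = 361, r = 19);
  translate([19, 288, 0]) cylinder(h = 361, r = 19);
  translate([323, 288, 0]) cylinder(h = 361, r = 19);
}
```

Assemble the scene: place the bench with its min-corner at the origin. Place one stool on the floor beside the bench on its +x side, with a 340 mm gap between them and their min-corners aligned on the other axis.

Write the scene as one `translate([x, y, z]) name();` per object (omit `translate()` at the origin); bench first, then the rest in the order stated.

bench();
translate([1779, 0, 0]) stool();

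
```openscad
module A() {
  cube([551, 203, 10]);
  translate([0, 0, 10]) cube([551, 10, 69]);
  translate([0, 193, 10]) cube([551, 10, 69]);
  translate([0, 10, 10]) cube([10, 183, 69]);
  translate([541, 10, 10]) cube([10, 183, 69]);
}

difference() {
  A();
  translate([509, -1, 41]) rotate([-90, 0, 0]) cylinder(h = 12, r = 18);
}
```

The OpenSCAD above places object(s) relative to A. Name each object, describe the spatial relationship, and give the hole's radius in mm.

A is an open box. The open box has a circular hole through its front wall. The hole's radius is 18 mm.

The subtracted cylinder has r = 18 mm.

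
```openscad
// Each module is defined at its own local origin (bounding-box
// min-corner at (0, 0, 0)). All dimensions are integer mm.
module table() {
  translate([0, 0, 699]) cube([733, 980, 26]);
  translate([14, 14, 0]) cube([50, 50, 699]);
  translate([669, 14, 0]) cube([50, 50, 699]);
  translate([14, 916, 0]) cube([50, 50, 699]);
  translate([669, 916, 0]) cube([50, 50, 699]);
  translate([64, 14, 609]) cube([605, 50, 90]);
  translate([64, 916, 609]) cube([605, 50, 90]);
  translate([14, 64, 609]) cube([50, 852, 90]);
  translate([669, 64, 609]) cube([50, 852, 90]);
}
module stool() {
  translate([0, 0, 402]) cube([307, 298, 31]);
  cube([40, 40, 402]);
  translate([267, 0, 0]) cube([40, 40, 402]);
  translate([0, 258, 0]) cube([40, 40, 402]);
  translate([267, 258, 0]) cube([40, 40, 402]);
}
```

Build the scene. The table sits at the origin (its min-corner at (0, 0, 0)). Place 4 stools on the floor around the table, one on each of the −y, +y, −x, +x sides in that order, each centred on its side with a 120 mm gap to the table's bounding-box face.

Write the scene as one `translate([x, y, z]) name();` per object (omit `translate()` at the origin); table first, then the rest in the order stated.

table();
translate([213, -418, 0]) stool();
translate([213, 1100, 0]) stool();
translate([-427, 341, 0]) stool();
translate([853, 341, 0]) stool();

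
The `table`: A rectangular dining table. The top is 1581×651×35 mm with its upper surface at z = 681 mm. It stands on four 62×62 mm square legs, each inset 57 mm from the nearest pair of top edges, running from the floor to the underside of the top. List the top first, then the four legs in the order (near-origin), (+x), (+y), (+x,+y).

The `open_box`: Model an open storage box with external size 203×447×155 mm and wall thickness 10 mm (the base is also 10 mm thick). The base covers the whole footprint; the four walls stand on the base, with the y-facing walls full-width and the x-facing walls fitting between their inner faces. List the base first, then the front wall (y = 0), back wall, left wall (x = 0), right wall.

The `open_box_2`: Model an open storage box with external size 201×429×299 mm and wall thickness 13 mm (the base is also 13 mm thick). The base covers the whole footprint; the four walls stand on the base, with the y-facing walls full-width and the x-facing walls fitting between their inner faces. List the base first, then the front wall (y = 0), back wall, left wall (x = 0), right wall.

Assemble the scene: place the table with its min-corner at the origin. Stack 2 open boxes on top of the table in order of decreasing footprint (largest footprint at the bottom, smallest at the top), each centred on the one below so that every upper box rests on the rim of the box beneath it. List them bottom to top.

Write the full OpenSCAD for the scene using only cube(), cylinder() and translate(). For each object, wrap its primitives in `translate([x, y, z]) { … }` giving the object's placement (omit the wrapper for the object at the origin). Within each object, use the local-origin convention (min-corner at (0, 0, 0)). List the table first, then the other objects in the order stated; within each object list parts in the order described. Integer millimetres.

translate([0, 0, 646]) cube([1581, 651, 35]);
translate([57, 57, 0]) cube([62, 62, 646]);
translate([1462, 57, 0]) cube([62, 62, 646]);
translate([57, 532, 0]) cube([62, 62, 646]);
translate([1462, 532, 0]) cube([62, 62, 646]);
translate([689, 102, 681]) {
  cube([203, 447, 10]);
  translate([0, 0, 10]) cube([203, 10, 145]);
  translate([0, 437, 10]) cube([203, 10, 145]);
  translate([0, 10, 10]) cube([10, 427, 145]);
  translate([193, 10, 10]) cube([10, 427, 145]);
}
translate([690, 111, 836]) {
  cube([201, 429, 13]);
  translate([0, 0, 13]) cube([201, 13, 286]);
  translate([0, 416, 13]) cube([201, 13, 286]);
  translate([0, 13, 13]) cube([13, 403, 286]);
  translate([188, 13, 13]) cube([13, 403, 286]);
}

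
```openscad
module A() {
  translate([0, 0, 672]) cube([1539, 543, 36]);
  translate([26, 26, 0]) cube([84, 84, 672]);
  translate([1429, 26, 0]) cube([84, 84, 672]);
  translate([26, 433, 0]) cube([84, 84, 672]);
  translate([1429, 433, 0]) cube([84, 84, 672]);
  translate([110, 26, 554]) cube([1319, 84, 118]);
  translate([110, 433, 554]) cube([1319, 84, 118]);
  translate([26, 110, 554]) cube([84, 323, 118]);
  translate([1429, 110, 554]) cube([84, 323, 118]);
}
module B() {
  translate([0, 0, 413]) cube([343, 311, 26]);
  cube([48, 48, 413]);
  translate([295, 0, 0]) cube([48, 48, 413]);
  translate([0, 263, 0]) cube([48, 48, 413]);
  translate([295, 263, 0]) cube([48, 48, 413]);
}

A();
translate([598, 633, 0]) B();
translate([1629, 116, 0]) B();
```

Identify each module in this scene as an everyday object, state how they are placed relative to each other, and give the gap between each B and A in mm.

Each stool's nearest face is 90 mm from the table's bounding box.

A is a table. B is a stool. Two stools sit around the table at the +y, +x sides. The gap between each stool and the table is 90 mm.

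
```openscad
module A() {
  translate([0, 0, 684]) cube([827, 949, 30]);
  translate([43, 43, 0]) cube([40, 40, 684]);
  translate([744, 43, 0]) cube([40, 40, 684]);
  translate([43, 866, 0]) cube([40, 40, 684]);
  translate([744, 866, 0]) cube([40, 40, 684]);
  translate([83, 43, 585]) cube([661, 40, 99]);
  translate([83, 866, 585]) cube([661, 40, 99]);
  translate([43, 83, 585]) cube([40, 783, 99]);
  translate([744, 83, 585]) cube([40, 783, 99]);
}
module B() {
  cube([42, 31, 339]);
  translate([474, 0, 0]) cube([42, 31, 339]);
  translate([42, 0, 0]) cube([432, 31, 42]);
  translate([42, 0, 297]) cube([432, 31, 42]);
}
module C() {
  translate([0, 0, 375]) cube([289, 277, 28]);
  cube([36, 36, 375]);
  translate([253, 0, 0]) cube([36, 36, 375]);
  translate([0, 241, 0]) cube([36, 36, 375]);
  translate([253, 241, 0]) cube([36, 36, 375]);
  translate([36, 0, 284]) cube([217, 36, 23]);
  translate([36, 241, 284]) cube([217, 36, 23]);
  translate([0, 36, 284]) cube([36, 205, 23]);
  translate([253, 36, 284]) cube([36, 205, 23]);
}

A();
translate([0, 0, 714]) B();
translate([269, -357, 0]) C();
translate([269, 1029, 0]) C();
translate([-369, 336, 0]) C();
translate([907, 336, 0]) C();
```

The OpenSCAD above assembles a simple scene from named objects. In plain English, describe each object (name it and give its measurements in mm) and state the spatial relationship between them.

A is a table: top 827 mm (x) × 949 mm (y), 30 mm thick, upper face at z = 714 mm, on four 40×40 mm square legs, each inset 43 mm from the nearest pair of top edges, running from z = 0 to the bottom of the top. Four apron rails, 40 mm thick and 99 mm tall, run between adjacent legs with their top edges flush with the underside of the top and their outer faces flush with the legs' outer faces.

B is a picture frame with a 432×255 mm rectangular opening (x by z) and a uniform 42 mm border on every side. Frame depth is 31 mm along y. It is built from two vertical stiles running the full outside height and two horizontal rails spanning the gap between the stiles.

C is a four-legged stool. The seat is a 289×277×28 mm slab whose top surface is at z = 403 mm; four square legs, each 36×36 mm in cross-section, run from the floor (z = 0) to the underside of the seat, each flush with a corner of the seat. Four stretchers, 36 mm wide and 23 mm tall, connect adjacent legs with their undersides at z = 284 mm, each running between the inner faces of the legs it joins and aligned with the legs' outer faces on the other axis.

The picture frame is on top of the table. Four stools sit around the table at the −y, +y, −x, +x sides.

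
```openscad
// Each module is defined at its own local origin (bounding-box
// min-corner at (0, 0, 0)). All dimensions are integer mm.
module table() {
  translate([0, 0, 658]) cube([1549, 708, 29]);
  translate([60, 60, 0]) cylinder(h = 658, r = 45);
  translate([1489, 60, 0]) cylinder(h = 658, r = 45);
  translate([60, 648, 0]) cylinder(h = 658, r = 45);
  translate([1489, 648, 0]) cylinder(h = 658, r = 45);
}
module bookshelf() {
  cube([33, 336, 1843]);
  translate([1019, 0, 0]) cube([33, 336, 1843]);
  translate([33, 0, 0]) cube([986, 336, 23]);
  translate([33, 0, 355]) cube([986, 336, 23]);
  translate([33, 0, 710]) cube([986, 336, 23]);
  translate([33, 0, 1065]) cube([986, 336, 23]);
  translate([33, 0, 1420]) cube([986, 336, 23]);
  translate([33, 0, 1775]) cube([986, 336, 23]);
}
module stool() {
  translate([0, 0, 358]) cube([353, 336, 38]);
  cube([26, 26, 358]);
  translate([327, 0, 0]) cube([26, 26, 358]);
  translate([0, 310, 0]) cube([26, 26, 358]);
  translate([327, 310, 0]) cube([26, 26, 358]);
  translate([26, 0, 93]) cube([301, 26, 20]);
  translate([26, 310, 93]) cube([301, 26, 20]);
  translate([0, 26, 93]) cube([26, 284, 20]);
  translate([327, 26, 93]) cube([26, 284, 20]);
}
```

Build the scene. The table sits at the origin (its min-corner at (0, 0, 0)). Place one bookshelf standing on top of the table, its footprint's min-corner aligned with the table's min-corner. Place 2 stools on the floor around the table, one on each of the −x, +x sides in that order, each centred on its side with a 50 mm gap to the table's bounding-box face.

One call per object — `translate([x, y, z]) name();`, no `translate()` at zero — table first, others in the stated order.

table();
translate([0, 0, 687]) bookshelf();
translate([-403, 186, 0]) stool();
translate([1599, 186, 0]) stool();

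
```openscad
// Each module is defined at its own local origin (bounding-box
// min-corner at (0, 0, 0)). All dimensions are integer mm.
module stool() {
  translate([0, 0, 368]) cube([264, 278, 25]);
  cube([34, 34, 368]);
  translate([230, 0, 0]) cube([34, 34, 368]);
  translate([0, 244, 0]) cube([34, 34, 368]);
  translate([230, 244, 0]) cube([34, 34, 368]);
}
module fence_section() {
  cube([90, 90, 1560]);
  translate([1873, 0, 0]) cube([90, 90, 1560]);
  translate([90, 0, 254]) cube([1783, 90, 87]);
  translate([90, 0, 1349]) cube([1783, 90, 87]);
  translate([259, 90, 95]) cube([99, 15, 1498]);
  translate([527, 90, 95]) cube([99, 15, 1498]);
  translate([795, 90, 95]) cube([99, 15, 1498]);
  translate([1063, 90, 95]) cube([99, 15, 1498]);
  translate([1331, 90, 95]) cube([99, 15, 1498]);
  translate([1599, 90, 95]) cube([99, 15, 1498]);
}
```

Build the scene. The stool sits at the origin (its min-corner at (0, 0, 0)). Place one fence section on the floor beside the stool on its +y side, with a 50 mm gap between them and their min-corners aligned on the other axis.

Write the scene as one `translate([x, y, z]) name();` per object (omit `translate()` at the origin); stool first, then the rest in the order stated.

stool();
translate([0, 328, 0]) fence_section();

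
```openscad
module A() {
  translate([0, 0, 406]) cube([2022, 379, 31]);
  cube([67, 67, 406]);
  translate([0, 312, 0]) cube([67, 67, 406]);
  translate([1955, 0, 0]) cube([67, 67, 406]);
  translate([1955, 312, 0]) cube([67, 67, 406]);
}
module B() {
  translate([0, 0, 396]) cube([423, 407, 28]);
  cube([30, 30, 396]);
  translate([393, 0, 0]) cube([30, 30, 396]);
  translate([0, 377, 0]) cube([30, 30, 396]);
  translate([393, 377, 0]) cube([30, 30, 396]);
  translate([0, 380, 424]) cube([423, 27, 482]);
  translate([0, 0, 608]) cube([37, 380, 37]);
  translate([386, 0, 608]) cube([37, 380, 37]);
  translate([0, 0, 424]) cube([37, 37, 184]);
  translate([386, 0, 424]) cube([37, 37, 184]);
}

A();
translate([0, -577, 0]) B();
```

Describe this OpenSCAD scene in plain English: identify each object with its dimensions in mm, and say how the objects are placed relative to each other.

A is a long wooden bench with a 2022 mm (x) × 379 mm (y) seat, 31 mm thick, its top surface 437 mm above the floor. Four 67 mm square legs at the seat corners, flush with the edges, run from z = 0 to the seat underside.

B is a chair. The seat is a 423×407×28 mm slab with its top at z = 424 mm, on four 30×30 mm corner legs (flush with the seat edges, standing on z = 0). A flat backrest 27 mm thick, 482 mm tall, spans the full seat width and rises from the seat top along its +y edge, rear face flush with the rear of the seat. Two armrests of 37×37 mm section run along each side from the seat's front edge to the front of the backrest, top faces 221 mm above the seat top and outer faces flush with the seat's x-edges; a 37×37 mm post under the front of each armrest stands on the seat at the front corner.

The chair is on the floor beside the bench on its −y side.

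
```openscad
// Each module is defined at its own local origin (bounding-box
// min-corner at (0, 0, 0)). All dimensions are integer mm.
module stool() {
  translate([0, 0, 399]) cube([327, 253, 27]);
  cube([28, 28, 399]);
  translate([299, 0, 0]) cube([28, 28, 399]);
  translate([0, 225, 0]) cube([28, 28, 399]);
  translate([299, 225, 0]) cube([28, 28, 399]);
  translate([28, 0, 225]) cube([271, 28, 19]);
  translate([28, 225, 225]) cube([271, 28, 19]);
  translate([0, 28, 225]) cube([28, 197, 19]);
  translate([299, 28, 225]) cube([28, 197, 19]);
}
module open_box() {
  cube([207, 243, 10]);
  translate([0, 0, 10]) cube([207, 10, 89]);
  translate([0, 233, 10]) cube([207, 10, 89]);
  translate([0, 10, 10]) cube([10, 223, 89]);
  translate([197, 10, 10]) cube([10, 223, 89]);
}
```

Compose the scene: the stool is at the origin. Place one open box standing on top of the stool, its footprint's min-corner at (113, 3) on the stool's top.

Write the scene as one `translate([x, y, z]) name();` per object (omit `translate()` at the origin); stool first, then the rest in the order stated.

stool();
translate([113, 3, 426]) open_box();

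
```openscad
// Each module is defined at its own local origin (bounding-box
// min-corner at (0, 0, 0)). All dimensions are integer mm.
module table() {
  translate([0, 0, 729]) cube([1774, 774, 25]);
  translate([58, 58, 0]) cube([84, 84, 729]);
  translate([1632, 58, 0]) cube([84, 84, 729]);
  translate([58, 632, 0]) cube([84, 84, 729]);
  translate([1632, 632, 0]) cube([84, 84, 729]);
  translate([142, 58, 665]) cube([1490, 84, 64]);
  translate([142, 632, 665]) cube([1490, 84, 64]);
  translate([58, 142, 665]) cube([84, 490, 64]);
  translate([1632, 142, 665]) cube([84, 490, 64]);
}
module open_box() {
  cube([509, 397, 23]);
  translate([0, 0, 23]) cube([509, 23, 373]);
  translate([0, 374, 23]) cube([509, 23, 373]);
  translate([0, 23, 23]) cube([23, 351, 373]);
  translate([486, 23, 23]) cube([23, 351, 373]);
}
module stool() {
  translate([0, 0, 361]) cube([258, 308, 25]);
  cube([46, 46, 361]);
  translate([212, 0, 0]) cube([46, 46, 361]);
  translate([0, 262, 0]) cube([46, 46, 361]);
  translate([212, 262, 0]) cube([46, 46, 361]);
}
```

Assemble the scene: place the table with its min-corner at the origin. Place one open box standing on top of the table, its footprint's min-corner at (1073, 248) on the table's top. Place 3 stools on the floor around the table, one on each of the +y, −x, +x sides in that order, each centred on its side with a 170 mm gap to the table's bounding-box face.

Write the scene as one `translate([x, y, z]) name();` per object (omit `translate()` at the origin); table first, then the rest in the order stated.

table();
translate([1073, 248, 754]) open_box();
translate([758, 944, 0]) stool();
translate([-428, 233, 0]) stool();
translate([1944, 233, 0]) stool();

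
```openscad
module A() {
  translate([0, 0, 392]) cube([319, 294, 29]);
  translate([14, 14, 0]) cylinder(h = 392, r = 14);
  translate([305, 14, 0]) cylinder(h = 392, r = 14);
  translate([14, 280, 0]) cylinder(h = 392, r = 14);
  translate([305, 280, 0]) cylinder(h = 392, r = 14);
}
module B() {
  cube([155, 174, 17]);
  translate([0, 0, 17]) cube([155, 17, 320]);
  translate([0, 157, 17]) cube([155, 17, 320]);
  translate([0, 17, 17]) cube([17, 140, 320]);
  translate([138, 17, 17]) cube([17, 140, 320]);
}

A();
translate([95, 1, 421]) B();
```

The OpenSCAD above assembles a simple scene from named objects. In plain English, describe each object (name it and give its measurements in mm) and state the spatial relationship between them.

A is a four-legged stool. The seat is 319×294 mm, 29 mm thick, top at z = 421 mm. It stands on four round legs, each 28 mm in diameter, from z = 0 to the seat underside, each leg's axis is inset half a diameter from the nearest pair of seat edges (so the leg's bounding box is flush with the corner).

B is an open storage box with external size 155×174×337 mm and wall thickness 17 mm (the base is also 17 mm thick). The base covers the whole footprint; the four walls stand on the base, with the y-facing walls full-width and the x-facing walls fitting between their inner faces.

The open box is on top of the stool.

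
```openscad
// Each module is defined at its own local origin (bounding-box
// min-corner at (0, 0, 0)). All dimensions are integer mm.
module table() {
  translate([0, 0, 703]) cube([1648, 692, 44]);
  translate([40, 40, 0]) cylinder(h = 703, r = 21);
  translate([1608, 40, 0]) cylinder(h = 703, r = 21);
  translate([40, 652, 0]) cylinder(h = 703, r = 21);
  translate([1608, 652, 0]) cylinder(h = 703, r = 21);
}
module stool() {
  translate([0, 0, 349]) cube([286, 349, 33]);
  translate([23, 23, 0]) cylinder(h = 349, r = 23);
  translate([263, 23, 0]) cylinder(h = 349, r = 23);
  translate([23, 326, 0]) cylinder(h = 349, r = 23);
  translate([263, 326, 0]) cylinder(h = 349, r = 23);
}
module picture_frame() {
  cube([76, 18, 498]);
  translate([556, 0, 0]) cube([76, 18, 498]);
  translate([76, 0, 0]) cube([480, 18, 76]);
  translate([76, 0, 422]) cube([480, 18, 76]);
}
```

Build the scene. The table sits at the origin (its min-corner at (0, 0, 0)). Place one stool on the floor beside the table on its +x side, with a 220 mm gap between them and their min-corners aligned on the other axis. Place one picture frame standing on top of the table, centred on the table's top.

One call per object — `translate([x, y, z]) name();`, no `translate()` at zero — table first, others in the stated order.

table();
translate([1868, 0, 0]) stool();
translate([508, 337, 747]) picture_frame();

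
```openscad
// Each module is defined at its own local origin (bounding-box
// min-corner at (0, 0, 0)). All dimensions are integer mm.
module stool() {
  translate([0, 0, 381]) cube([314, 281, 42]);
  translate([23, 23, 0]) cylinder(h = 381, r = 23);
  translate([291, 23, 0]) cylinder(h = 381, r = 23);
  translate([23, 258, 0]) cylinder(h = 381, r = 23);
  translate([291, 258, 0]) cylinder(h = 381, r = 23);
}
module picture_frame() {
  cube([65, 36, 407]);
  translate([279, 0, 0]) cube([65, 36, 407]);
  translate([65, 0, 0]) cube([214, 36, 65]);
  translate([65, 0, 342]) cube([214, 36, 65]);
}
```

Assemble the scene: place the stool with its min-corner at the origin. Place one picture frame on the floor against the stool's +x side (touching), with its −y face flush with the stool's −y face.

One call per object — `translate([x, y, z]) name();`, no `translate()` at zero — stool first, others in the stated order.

stool();
translate([314, 0, 0]) picture_frame();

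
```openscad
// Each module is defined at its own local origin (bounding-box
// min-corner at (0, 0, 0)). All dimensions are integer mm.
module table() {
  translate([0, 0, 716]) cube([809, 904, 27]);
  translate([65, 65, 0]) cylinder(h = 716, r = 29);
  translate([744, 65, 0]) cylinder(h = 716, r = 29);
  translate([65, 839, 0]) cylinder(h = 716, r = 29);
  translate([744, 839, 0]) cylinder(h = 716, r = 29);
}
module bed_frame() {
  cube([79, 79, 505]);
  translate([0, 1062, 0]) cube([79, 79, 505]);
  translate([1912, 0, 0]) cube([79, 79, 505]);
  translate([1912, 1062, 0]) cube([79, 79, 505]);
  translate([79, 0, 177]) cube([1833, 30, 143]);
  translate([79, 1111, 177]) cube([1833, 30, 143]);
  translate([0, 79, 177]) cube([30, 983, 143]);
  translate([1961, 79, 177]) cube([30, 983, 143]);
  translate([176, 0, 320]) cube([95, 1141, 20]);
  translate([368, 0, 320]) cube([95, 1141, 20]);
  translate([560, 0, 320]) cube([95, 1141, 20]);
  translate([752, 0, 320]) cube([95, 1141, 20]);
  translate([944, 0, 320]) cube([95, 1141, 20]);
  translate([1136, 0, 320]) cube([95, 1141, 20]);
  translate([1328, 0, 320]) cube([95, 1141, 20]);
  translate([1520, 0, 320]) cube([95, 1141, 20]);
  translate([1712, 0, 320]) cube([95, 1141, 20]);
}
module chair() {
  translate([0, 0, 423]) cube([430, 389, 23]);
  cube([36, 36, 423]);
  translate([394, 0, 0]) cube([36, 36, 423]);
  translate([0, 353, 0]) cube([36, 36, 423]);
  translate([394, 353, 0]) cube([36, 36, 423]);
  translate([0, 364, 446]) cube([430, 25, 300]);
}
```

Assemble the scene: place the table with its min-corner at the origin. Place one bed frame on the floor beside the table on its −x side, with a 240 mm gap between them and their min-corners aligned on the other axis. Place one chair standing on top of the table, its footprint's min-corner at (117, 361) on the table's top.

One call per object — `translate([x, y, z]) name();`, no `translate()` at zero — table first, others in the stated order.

table();
translate([-2231, 0, 0]) bed_frame();
translate([117, 361, 743]) chair();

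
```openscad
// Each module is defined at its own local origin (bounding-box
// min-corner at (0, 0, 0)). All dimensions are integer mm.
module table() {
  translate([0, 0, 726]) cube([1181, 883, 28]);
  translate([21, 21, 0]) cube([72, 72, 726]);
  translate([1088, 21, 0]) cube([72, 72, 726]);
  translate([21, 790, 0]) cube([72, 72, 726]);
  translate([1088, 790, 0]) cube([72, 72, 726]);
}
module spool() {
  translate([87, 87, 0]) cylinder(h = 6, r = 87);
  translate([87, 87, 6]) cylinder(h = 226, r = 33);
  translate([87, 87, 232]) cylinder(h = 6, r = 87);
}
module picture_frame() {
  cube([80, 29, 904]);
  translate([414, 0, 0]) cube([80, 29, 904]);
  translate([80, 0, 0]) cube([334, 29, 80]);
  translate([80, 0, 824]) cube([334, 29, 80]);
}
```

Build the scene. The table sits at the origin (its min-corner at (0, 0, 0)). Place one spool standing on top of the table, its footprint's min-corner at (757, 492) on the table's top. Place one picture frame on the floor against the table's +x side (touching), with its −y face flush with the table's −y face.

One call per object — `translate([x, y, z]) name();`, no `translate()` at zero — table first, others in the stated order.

table();
translate([757, 492, 754]) spool();
translate([1181, 0, 0]) picture_frame();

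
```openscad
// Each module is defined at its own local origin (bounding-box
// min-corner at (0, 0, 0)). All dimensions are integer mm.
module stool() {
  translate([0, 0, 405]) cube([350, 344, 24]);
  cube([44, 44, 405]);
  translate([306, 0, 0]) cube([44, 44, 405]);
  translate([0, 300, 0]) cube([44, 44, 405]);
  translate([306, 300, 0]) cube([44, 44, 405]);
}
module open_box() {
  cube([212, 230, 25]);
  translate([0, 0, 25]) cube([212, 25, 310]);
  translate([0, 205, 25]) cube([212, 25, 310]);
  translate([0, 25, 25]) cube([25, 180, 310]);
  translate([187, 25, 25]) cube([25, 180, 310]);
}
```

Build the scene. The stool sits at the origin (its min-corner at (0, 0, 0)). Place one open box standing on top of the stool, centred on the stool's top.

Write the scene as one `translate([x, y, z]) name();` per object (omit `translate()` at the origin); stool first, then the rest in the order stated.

stool();
translate([69, 57, 429]) open_box();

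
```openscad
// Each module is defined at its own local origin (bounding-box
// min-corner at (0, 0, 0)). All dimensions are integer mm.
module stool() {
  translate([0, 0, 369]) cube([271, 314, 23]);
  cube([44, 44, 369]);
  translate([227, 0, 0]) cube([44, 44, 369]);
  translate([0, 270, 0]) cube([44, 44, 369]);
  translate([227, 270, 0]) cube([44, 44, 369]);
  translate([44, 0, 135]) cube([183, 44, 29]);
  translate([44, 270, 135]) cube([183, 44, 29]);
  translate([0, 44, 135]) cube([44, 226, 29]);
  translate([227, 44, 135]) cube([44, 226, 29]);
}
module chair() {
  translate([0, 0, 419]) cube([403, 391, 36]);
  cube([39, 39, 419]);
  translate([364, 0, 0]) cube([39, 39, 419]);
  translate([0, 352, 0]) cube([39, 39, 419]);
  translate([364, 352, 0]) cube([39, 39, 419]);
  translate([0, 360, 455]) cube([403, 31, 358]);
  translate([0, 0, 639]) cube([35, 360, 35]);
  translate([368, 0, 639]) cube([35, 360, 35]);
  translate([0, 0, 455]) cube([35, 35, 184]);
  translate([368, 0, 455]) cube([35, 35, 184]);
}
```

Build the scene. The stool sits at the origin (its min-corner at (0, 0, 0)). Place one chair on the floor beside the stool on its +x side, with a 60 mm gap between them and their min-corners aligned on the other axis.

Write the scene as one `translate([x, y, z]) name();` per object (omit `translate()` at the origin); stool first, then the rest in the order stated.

stool();
translate([331, 0, 0]) chair();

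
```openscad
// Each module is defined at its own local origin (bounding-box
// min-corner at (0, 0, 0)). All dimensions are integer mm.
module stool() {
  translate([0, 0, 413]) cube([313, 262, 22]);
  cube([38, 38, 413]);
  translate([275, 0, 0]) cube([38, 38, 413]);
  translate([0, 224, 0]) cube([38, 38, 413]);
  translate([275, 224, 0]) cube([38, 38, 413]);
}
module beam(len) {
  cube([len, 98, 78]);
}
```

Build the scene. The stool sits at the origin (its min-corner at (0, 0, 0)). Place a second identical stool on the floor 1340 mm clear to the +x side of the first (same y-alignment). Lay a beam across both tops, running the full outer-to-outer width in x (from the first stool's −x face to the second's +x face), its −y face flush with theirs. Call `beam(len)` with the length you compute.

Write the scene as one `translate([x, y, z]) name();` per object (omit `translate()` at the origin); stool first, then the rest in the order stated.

stool();
translate([1653, 0, 0]) stool();
translate([0, 0, 435]) beam(1966);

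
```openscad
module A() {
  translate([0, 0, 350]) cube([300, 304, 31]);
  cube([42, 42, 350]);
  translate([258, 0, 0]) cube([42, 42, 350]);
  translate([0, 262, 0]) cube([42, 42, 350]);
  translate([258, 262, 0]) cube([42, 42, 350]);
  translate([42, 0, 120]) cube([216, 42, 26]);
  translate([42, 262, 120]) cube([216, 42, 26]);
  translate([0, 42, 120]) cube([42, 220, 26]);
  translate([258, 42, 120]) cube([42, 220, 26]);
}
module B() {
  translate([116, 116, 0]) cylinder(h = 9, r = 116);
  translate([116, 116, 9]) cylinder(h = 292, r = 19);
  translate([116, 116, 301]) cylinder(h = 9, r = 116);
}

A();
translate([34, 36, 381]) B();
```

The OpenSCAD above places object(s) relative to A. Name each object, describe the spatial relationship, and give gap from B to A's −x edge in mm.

The spool's min-x is at 34; the stool's min-x is 0; gap = 34 mm.

A is a stool. B is a spool. The spool is on top of the stool, centred. The gap from the spool to the stool's −x edge is 34 mm.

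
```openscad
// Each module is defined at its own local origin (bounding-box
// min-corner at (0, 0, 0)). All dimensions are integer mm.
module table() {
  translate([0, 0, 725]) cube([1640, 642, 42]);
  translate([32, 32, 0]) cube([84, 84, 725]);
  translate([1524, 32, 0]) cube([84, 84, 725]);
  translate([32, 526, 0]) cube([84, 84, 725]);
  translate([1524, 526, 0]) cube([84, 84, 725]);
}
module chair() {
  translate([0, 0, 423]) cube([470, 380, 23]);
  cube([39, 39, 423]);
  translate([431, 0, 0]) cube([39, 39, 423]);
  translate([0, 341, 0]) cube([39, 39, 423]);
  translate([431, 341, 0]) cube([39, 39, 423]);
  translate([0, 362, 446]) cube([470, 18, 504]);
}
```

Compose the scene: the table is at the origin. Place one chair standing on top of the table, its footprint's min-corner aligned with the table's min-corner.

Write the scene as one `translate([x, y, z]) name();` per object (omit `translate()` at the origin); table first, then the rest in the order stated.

table();
translate([0, 0, 767]) chair();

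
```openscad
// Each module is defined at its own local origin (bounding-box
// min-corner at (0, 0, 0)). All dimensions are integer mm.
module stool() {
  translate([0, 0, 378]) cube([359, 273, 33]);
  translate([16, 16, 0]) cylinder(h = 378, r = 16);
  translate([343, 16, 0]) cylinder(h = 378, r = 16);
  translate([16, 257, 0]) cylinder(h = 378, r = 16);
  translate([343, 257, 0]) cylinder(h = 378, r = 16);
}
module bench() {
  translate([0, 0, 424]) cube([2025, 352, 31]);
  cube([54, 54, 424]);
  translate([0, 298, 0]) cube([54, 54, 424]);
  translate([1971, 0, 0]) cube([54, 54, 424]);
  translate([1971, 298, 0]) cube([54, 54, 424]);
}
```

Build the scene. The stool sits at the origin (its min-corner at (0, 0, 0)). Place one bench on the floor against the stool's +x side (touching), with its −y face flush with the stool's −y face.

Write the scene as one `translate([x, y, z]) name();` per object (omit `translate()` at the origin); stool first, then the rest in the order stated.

stool();
translate([359, 0, 0]) bench();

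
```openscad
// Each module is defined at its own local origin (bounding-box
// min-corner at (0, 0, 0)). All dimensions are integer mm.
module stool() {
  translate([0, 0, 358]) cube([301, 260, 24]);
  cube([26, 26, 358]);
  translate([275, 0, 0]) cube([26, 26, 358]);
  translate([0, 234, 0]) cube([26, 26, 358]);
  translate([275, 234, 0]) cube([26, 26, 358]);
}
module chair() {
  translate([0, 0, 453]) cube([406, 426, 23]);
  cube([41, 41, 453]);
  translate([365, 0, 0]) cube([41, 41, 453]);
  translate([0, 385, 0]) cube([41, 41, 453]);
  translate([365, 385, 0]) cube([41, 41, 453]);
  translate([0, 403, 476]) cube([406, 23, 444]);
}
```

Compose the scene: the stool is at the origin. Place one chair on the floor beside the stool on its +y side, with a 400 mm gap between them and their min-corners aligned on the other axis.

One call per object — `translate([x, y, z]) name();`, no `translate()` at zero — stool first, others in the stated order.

stool();
translate([0, 660, 0]) chair();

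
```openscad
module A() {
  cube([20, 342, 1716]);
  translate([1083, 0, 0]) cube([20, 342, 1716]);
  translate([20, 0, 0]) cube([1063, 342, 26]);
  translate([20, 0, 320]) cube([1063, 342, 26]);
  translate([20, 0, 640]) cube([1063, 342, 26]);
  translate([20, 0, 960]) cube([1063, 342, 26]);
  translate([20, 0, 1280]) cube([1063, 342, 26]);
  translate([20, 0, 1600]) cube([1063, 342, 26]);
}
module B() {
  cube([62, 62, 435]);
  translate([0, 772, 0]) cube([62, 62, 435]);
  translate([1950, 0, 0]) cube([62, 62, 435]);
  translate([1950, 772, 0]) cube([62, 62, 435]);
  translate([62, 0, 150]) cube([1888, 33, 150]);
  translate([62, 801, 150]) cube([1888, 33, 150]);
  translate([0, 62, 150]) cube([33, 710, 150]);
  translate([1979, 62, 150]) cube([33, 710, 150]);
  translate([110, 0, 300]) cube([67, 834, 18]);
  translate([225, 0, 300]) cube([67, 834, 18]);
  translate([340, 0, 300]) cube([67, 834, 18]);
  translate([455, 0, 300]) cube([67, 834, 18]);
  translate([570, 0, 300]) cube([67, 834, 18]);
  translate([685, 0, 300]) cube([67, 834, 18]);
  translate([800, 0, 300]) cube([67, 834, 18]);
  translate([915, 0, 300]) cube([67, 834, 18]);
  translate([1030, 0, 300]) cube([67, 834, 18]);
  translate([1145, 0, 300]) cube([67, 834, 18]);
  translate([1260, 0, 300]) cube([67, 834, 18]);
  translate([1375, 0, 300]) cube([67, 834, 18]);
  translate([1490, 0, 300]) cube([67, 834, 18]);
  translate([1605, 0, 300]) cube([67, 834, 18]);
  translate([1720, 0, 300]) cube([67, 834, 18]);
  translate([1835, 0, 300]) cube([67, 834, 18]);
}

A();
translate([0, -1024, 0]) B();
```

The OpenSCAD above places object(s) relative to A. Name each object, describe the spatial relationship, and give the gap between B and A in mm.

A is a bookshelf. B is a bed frame. The bed frame is on the floor beside the bookshelf on its −y side. The gap between the bed frame and the bookshelf is 190 mm.

The bed frame's nearest face is 190 mm from the bookshelf's −y face.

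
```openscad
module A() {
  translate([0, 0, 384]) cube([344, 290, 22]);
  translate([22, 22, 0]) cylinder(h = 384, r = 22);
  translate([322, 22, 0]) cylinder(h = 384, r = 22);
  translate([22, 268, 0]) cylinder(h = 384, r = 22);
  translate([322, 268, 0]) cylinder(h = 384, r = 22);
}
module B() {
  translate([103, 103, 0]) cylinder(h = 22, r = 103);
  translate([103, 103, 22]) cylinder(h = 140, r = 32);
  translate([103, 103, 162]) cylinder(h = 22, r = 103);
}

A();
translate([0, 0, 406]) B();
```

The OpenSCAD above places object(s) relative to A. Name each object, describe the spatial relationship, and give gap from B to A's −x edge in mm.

The spool's min-x is at 0; the stool's min-x is 0; gap = 0 mm.

A is a stool. B is a spool. The spool is on top of the stool. The gap from the spool to the stool's −x edge is 0 mm.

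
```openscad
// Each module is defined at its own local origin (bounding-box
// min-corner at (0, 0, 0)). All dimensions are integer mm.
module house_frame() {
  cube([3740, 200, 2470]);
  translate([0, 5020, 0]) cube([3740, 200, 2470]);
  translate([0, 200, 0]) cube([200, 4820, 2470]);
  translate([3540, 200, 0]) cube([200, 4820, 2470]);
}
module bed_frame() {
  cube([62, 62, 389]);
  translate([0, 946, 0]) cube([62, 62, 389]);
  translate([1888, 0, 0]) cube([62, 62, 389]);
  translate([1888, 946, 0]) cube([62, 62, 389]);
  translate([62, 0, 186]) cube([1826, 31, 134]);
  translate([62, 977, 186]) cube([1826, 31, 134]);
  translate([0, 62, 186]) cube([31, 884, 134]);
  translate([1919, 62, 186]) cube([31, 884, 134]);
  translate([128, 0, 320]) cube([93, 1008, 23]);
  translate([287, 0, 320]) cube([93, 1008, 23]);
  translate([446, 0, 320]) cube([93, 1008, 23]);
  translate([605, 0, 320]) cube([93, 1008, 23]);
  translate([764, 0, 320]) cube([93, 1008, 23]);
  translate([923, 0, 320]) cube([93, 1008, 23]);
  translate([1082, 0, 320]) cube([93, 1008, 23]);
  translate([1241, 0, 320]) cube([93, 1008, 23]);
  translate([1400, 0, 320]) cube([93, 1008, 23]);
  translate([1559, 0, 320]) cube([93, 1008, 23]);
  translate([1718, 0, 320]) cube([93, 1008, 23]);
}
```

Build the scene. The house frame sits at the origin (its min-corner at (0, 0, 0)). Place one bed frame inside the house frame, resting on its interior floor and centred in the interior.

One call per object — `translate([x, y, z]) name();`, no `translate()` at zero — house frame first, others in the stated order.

house_frame();
translate([895, 2106, 0]) bed_frame();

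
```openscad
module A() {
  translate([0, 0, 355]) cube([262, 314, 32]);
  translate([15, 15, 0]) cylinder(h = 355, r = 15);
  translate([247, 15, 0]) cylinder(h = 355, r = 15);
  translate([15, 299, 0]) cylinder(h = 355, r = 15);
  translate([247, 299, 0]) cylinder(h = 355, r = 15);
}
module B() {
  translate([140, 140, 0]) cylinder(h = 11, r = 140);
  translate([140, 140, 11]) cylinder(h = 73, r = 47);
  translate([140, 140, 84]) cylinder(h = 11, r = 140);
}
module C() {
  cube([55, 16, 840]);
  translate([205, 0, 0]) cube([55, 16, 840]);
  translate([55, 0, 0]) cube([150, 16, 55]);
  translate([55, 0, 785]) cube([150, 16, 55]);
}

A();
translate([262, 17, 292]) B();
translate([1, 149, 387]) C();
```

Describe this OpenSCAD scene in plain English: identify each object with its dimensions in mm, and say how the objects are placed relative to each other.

A is a four-legged stool. The seat is 262×314 mm, 32 mm thick, top at z = 387 mm. It stands on four round legs, each 30 mm in diameter, from z = 0 to the seat underside, each leg's axis is inset half a diameter from the nearest pair of seat edges (so the leg's bounding box is flush with the corner).

B is a spool: two coaxial disc flanges of radius 140 mm and thickness 11 mm, joined by a core cylinder of radius 47 mm and height 73 mm. The lower flange rests on z = 0 and the three cylinders share a vertical axis.

C is a rectangular picture frame lying in the x–z plane (depth along y). The opening is 150 mm wide (x) by 730 mm tall (z), surrounded by a border 55 mm wide on all four sides. The frame is 16 mm deep and is made of two full-height vertical stiles with two horizontal rails fitted between them.

The spool is beside the stool with their tops flush at z = 387. The picture frame is on top of the stool, centred.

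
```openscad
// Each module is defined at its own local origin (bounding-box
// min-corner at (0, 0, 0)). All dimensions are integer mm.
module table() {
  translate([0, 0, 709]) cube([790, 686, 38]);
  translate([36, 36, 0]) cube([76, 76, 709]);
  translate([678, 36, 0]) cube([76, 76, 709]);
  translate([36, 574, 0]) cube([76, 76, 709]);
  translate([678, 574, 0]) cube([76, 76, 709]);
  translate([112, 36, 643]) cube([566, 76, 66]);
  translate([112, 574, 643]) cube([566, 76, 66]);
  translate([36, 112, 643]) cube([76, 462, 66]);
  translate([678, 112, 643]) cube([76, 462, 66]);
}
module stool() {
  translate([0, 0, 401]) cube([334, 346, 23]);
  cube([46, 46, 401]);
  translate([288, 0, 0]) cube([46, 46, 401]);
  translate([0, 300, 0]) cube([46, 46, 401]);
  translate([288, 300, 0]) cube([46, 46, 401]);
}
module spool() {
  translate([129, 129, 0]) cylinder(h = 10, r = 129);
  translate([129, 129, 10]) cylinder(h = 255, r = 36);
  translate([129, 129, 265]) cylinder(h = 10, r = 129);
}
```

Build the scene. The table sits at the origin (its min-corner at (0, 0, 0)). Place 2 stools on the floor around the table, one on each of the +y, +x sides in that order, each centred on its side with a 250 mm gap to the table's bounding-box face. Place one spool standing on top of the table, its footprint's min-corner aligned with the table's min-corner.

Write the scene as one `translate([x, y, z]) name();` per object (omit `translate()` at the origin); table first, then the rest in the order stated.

table();
translate([228, 936, 0]) stool();
translate([1040, 170, 0]) stool();
translate([0, 0, 747]) spool();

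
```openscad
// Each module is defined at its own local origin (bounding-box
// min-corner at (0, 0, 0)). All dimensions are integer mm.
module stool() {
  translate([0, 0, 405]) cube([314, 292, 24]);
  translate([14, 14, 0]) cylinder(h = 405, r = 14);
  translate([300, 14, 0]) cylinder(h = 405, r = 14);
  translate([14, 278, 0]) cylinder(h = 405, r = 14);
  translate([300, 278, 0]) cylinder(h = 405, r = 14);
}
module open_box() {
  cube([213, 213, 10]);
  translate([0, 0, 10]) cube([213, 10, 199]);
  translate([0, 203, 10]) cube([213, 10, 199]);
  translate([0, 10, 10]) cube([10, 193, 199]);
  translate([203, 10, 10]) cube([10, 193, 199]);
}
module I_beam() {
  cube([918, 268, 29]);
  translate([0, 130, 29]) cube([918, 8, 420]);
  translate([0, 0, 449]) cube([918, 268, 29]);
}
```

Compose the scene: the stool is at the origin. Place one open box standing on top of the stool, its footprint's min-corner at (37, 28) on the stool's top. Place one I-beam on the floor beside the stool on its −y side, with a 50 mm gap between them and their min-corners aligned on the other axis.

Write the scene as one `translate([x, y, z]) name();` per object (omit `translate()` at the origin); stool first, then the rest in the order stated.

stool();
translate([37, 28, 429]) open_box();
translate([0, -318, 0]) I_beam();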